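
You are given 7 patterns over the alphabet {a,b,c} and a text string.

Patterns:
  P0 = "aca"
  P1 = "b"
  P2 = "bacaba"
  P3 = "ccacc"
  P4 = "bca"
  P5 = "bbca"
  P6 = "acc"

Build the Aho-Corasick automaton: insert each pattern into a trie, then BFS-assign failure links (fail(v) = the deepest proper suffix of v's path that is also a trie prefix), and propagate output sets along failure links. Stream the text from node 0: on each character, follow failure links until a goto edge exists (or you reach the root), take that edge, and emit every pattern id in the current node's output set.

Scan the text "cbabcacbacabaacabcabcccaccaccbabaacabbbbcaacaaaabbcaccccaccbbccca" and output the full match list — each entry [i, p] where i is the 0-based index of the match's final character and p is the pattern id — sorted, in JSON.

Construct AC machine:
Trie (insert patterns):
  0='ε' goto a→1 b→4 c→10
  1='a' goto c→2
  2='ac' goto a→3 c→20
  3='aca' goto ·  [P0 ends]
  4='b' goto a→5 b→17 c→15  [P1 ends]
  5='ba' goto c→6
  6='bac' goto a→7
  7='baca' goto b→8
  8='bacab' goto a→9
  9='bacaba' goto ·  [P2 ends]
  10='c' goto c→11
  11='cc' goto a→12
  12='cca' goto c→13
  13='ccac' goto c→14
  14='ccacc' goto ·  [P3 ends]
  15='bc' goto a→16
  16='bca' goto ·  [P4 ends]
  17='bb' goto c→18
  18='bbc' goto a→19
  19='bbca' goto ·  [P5 ends]
  20='acc' goto ·  [P6 ends]

BFS fail/out derivation:
  n1('a'): parent n0 fail=0; on 'a' 0 → fail=0;  out ∅∪∅=∅
  n4('b'): parent n0 fail=0; on 'b' 0 → fail=0;  out {1}∪∅={1}
  n10('c'): parent n0 fail=0; on 'c' 0 → fail=0;  out ∅∪∅=∅
  n2('ac'): parent n1 fail=0; on 'c' 0 → fail=10;  out ∅∪∅=∅
  n5('ba'): parent n4 fail=0; on 'a' 0 → fail=1;  out ∅∪∅=∅
  n11('cc'): parent n10 fail=0; on 'c' 0 → fail=10;  out ∅∪∅=∅
  n15('bc'): parent n4 fail=0; on 'c' 0 → fail=10;  out ∅∪∅=∅
  n17('bb'): parent n4 fail=0; on 'b' 0 → fail=4;  out ∅∪{1}={1}
  n3('aca'): parent n2 fail=10; on 'a' 10→0 → fail=1;  out {0}∪∅={0}
  n6('bac'): parent n5 fail=1; on 'c' 1 → fail=2;  out ∅∪∅=∅
  n12('cca'): parent n11 fail=10; on 'a' 10→0 → fail=1;  out ∅∪∅=∅
  n16('bca'): parent n15 fail=10; on 'a' 10→0 → fail=1;  out {4}∪∅={4}
  n18('bbc'): parent n17 fail=4; on 'c' 4 → fail=15;  out ∅∪∅=∅
  n20('acc'): parent n2 fail=10; on 'c' 10 → fail=11;  out {6}∪∅={6}
  n7('baca'): parent n6 fail=2; on 'a' 2 → fail=3;  out ∅∪{0}={0}
  n13('ccac'): parent n12 fail=1; on 'c' 1 → fail=2;  out ∅∪∅=∅
  n19('bbca'): parent n18 fail=15; on 'a' 15 → fail=16;  out {5}∪{4}={4,5}
  n8('bacab'): parent n7 fail=3; on 'b' 3→1→0 → fail=4;  out ∅∪{1}={1}
  n14('ccacc'): parent n13 fail=2; on 'c' 2 → fail=20;  out {3}∪{6}={3,6}
  n9('bacaba'): parent n8 fail=4; on 'a' 4 → fail=5;  out {2}∪∅={2}

Run:
pos 0 'c': at 10
pos 1 'b': at 4 (fail-walked)  → match P1@[1:1]
pos 2 'a': at 5
pos 3 'b': at 4 (fail-walked)  → match P1@[3:3]
pos 4 'c': at 15
pos 5 'a': at 16  → match P4@[3:5]
pos 6 'c': at 2 (fail-walked)
pos 7 'b': at 4 (fail-walked)  → match P1@[7:7]
pos 8 'a': at 5
pos 9 'c': at 6
pos 10 'a': at 7  → match P0@[8:10]
pos 11 'b': at 8  → match P1@[11:11]
pos 12 'a': at 9  → match P2@[7:12]
pos 13 'a': at 1 (fail-walked)
pos 14 'c': at 2
pos 15 'a': at 3  → match P0@[13:15]
pos 16 'b': at 4 (fail-walked)  → match P1@[16:16]
pos 17 'c': at 15
pos 18 'a': at 16  → match P4@[16:18]
pos 19 'b': at 4 (fail-walked)  → match P1@[19:19]
pos 20 'c': at 15
pos 21 'c': at 11 (fail-walked)
pos 22 'c': at 11 (fail-walked)
pos 23 'a': at 12
pos 24 'c': at 13
pos 25 'c': at 14  → match P3@[21:25],P6@[23:25]
pos 26 'a': at 12 (fail-walked)
pos 27 'c': at 13
pos 28 'c': at 14  → match P3@[24:28],P6@[26:28]
pos 29 'b': at 4 (fail-walked)  → match P1@[29:29]
pos 30 'a': at 5
pos 31 'b': at 4 (fail-walked)  → match P1@[31:31]
pos 32 'a': at 5
pos 33 'a': at 1 (fail-walked)
pos 34 'c': at 2
pos 35 'a': at 3  → match P0@[33:35]
pos 36 'b': at 4 (fail-walked)  → match P1@[36:36]
pos 37 'b': at 17  → match P1@[37:37]
pos 38 'b': at 17 (fail-walked)  → match P1@[38:38]
pos 39 'b': at 17 (fail-walked)  → match P1@[39:39]
pos 40 'c': at 18
pos 41 'a': at 19  → match P4@[39:41],P5@[38:41]
pos 42 'a': at 1 (fail-walked)
pos 43 'c': at 2
pos 44 'a': at 3  → match P0@[42:44]
pos 45 'a': at 1 (fail-walked)
pos 46 'a': at 1 (fail-walked)
pos 47 'a': at 1 (fail-walked)
pos 48 'b': at 4 (fail-walked)  → match P1@[48:48]
pos 49 'b': at 17  → match P1@[49:49]
pos 50 'c': at 18
pos 51 'a': at 19  → match P4@[49:51],P5@[48:51]
pos 52 'c': at 2 (fail-walked)
pos 53 'c': at 20  → match P6@[51:53]
pos 54 'c': at 11 (fail-walked)
pos 55 'c': at 11 (fail-walked)
pos 56 'a': at 12
pos 57 'c': at 13
pos 58 'c': at 14  → match P3@[54:58],P6@[56:58]
pos 59 'b': at 4 (fail-walked)  → match P1@[59:59]
pos 60 'b': at 17  → match P1@[60:60]
pos 61 'c': at 18
pos 62 'c': at 11 (fail-walked)
pos 63 'c': at 11 (fail-walked)
pos 64 'a': at 12

Result: [[1,1],[3,1],[5,4],[7,1],[10,0],[11,1],[12,2],[15,0],[16,1],[18,4],[19,1],[25,3],[25,6],[28,3],[28,6],[29,1],[31,1],[35,0],[36,1],[37,1],[38,1],[39,1],[41,4],[41,5],[44,0],[48,1],[49,1],[51,4],[51,5],[53,6],[58,3],[58,6],[59,1],[60,1]]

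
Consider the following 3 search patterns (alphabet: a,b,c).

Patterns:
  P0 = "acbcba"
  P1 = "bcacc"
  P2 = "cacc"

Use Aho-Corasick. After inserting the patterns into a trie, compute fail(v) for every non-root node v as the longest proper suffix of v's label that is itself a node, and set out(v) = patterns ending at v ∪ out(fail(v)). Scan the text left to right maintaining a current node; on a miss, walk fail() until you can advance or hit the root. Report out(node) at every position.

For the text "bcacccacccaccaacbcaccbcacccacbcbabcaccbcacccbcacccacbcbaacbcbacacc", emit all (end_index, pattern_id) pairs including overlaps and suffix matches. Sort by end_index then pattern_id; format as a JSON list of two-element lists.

Build automaton:
Trie (insert patterns):
  n0 'ε': a→1 b→7 c→12
  n1 'a': c→2
  n2 'ac': b→3
  n3 'acb': c→4
  n4 'acbc': b→5
  n5 'acbcb': a→6
  n6 'acbcba': ·  [P0 ends]
  n7 'b': c→8
  n8 'bc': a→9
  n9 'bca': c→10
  n10 'bcac': c→11
  n11 'bcacc': ·  [P1 ends]
  n12 'c': a→13
  n13 'ca': c→14
  n14 'cac': c→15
  n15 'cacc': ·  [P2 ends]

BFS fail/out derivation:
  fail(1) 'a': from fail(0)=0 chase 'a': 0 ⇒ 0;  out=∅∪out(0)=∅
  fail(7) 'b': from fail(0)=0 chase 'b': 0 ⇒ 0;  out=∅∪out(0)=∅
  fail(12) 'c': from fail(0)=0 chase 'c': 0 ⇒ 0;  out=∅∪out(0)=∅
  fail(2) 'ac': from fail(1)=0 chase 'c': 0 ⇒ 12;  out=∅∪out(12)=∅
  fail(8) 'bc': from fail(7)=0 chase 'c': 0 ⇒ 12;  out=∅∪out(12)=∅
  fail(13) 'ca': from fail(12)=0 chase 'a': 0 ⇒ 1;  out=∅∪out(1)=∅
  fail(3) 'acb': from fail(2)=12 chase 'b': 12→0 ⇒ 7;  out=∅∪out(7)=∅
  fail(9) 'bca': from fail(8)=12 chase 'a': 12 ⇒ 13;  out=∅∪out(13)=∅
  fail(14) 'cac': from fail(13)=1 chase 'c': 1 ⇒ 2;  out=∅∪out(2)=∅
  fail(4) 'acbc': from fail(3)=7 chase 'c': 7 ⇒ 8;  out=∅∪out(8)=∅
  fail(10) 'bcac': from fail(9)=13 chase 'c': 13 ⇒ 14;  out=∅∪out(14)=∅
  fail(15) 'cacc': from fail(14)=2 chase 'c': 2→12→0 ⇒ 12;  out={2}∪out(12)={2}
  fail(5) 'acbcb': from fail(4)=8 chase 'b': 8→12→0 ⇒ 7;  out=∅∪out(7)=∅
  fail(11) 'bcacc': from fail(10)=14 chase 'c': 14 ⇒ 15;  out={1}∪out(15)={1,2}
  fail(6) 'acbcba': from fail(5)=7 chase 'a': 7→0 ⇒ 1;  out={0}∪out(1)={0}

Text stream:
i=0 'b': node 0→7
i=1 'c': node 7→8
i=2 'a': node 8→9
i=3 'c': node 9→10
i=4 'c': node 10→11  emit P1@[0:4],P2@[1:4]
i=5 'c': node 11→12 ·f
i=6 'a': node 12→13
i=7 'c': node 13→14
i=8 'c': node 14→15  emit P2@[5:8]
i=9 'c': node 15→12 ·f
i=10 'a': node 12→13
i=11 'c': node 13→14
i=12 'c': node 14→15  emit P2@[9:12]
i=13 'a': node 15→13 ·f
i=14 'a': node 13→1 ·f
i=15 'c': node 1→2
i=16 'b': node 2→3
i=17 'c': node 3→4
i=18 'a': node 4→9 ·f
i=19 'c': node 9→10
i=20 'c': node 10→11  emit P1@[16:20],P2@[17:20]
i=21 'b': node 11→7 ·f
i=22 'c': node 7→8
i=23 'a': node 8→9
i=24 'c': node 9→10
i=25 'c': node 10→11  emit P1@[21:25],P2@[22:25]
i=26 'c': node 11→12 ·f
i=27 'a': node 12→13
i=28 'c': node 13→14
i=29 'b': node 14→3 ·f
i=30 'c': node 3→4
i=31 'b': node 4→5
i=32 'a': node 5→6  emit P0@[27:32]
i=33 'b': node 6→7 ·f
i=34 'c': node 7→8
i=35 'a': node 8→9
i=36 'c': node 9→10
i=37 'c': node 10→11  emit P1@[33:37],P2@[34:37]
i=38 'b': node 11→7 ·f
i=39 'c': node 7→8
i=40 'a': node 8→9
i=41 'c': node 9→10
i=42 'c': node 10→11  emit P1@[38:42],P2@[39:42]
i=43 'c': node 11→12 ·f
i=44 'b': node 12→7 ·f
i=45 'c': node 7→8
i=46 'a': node 8→9
i=47 'c': node 9→10
i=48 'c': node 10→11  emit P1@[44:48],P2@[45:48]
i=49 'c': node 11→12 ·f
i=50 'a': node 12→13
i=51 'c': node 13→14
i=52 'b': node 14→3 ·f
i=53 'c': node 3→4
i=54 'b': node 4→5
i=55 'a': node 5→6  emit P0@[50:55]
i=56 'a': node 6→1 ·f
i=57 'c': node 1→2
i=58 'b': node 2→3
i=59 'c': node 3→4
i=60 'b': node 4→5
i=61 'a': node 5→6  emit P0@[56:61]
i=62 'c': node 6→2 ·f
i=63 'a': node 2→13 ·f
i=64 'c': node 13→14
i=65 'c': node 14→15  emit P2@[62:65]

All matches (sorted): [[4,1],[4,2],[8,2],[12,2],[20,1],[20,2],[25,1],[25,2],[32,0],[37,1],[37,2],[42,1],[42,2],[48,1],[48,2],[55,0],[61,0],[65,2]]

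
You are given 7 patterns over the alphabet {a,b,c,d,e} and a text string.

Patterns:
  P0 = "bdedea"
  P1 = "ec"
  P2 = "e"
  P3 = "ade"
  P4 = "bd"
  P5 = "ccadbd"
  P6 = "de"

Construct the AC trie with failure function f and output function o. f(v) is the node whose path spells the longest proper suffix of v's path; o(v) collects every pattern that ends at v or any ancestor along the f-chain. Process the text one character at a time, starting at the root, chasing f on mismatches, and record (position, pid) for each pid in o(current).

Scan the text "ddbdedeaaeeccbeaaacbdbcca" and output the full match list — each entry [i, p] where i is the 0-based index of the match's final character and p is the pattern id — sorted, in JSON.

Build:
Trie (insert patterns):
  0='ε' goto a→9 b→1 c→12 d→18 e→7
  1='b' goto d→2
  2='bd' goto e→3  ←P4
  3='bde' goto d→4
  4='bded' goto e→5
  5='bdede' goto a→6
  6='bdedea' goto ·  ←P0
  7='e' goto c→8  ←P2
  8='ec' goto ·  ←P1
  9='a' goto d→10
  10='ad' goto e→11
  11='ade' goto ·  ←P3
  12='c' goto c→13
  13='cc' goto a→14
  14='cca' goto d→15
  15='ccad' goto b→16
  16='ccadb' goto d→17
  17='ccadbd' goto ·  ←P5
  18='d' goto e→19
  19='de' goto ·  ←P6

Failure links (BFS by depth):
  fail(1) 'b': from fail(0)=0 chase 'b': 0 ⇒ 0;  out=∅∪out(0)=∅
  fail(7) 'e': from fail(0)=0 chase 'e': 0 ⇒ 0;  out={2}∪out(0)={2}
  fail(9) 'a': from fail(0)=0 chase 'a': 0 ⇒ 0;  out=∅∪out(0)=∅
  fail(12) 'c': from fail(0)=0 chase 'c': 0 ⇒ 0;  out=∅∪out(0)=∅
  fail(18) 'd': from fail(0)=0 chase 'd': 0 ⇒ 0;  out=∅∪out(0)=∅
  fail(2) 'bd': from fail(1)=0 chase 'd': 0 ⇒ 18;  out={4}∪out(18)={4}
  fail(8) 'ec': from fail(7)=0 chase 'c': 0 ⇒ 12;  out={1}∪out(12)={1}
  fail(10) 'ad': from fail(9)=0 chase 'd': 0 ⇒ 18;  out=∅∪out(18)=∅
  fail(13) 'cc': from fail(12)=0 chase 'c': 0 ⇒ 12;  out=∅∪out(12)=∅
  fail(19) 'de': from fail(18)=0 chase 'e': 0 ⇒ 7;  out={6}∪out(7)={2,6}
  fail(3) 'bde': from fail(2)=18 chase 'e': 18 ⇒ 19;  out=∅∪out(19)={2,6}
  fail(11) 'ade': from fail(10)=18 chase 'e': 18 ⇒ 19;  out={3}∪out(19)={2,3,6}
  fail(14) 'cca': from fail(13)=12 chase 'a': 12→0 ⇒ 9;  out=∅∪out(9)=∅
  fail(4) 'bded': from fail(3)=19 chase 'd': 19→7→0 ⇒ 18;  out=∅∪out(18)=∅
  fail(15) 'ccad': from fail(14)=9 chase 'd': 9 ⇒ 10;  out=∅∪out(10)=∅
  fail(5) 'bdede': from fail(4)=18 chase 'e': 18 ⇒ 19;  out=∅∪out(19)={2,6}
  fail(16) 'ccadb': from fail(15)=10 chase 'b': 10→18→0 ⇒ 1;  out=∅∪out(1)=∅
  fail(6) 'bdedea': from fail(5)=19 chase 'a': 19→7→0 ⇒ 9;  out={0}∪out(9)={0}
  fail(17) 'ccadbd': from fail(16)=1 chase 'd': 1 ⇒ 2;  out={5}∪out(2)={4,5}

Text stream:
i=0 'd': node 0→18
i=1 'd': node 18→18 (via fail)
i=2 'b': node 18→1 (via fail)
i=3 'd': node 1→2  emit P4@[2:3]
i=4 'e': node 2→3  emit P2@[4:4],P6@[3:4]
i=5 'd': node 3→4
i=6 'e': node 4→5  emit P2@[6:6],P6@[5:6]
i=7 'a': node 5→6  emit P0@[2:7]
i=8 'a': node 6→9 (via fail)
i=9 'e': node 9→7 (via fail)  emit P2@[9:9]
i=10 'e': node 7→7 (via fail)  emit P2@[10:10]
i=11 'c': node 7→8  emit P1@[10:11]
i=12 'c': node 8→13 (via fail)
i=13 'b': node 13→1 (via fail)
i=14 'e': node 1→7 (via fail)  emit P2@[14:14]
i=15 'a': node 7→9 (via fail)
i=16 'a': node 9→9 (via fail)
i=17 'a': node 9→9 (via fail)
i=18 'c': node 9→12 (via fail)
i=19 'b': node 12→1 (via fail)
i=20 'd': node 1→2  emit P4@[19:20]
i=21 'b': node 2→1 (via fail)
i=22 'c': node 1→12 (via fail)
i=23 'c': node 12→13
i=24 'a': node 13→14

Matches: [[3,4],[4,2],[4,6],[6,2],[6,6],[7,0],[9,2],[10,2],[11,1],[14,2],[20,4]]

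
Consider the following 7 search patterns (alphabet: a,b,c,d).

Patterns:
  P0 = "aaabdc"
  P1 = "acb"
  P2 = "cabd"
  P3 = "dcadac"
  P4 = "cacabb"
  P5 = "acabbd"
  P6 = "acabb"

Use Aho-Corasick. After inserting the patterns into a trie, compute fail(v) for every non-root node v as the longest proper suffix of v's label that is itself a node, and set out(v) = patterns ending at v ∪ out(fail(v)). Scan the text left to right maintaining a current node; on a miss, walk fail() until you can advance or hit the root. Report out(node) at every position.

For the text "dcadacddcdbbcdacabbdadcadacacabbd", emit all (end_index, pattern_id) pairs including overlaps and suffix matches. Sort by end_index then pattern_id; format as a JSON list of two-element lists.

Construct AC machine:
Trie (insert patterns):
  0='ε' goto a→1 c→9 d→13
  1='a' goto a→2 c→7
  2='aa' goto a→3
  3='aaa' goto b→4
  4='aaab' goto d→5
  5='aaabd' goto c→6
  6='aaabdc' goto ·  ←P0
  7='ac' goto a→23 b→8
  8='acb' goto ·  ←P1
  9='c' goto a→10
  10='ca' goto b→11 c→19
  11='cab' goto d→12
  12='cabd' goto ·  ←P2
  13='d' goto c→14
  14='dc' goto a→15
  15='dca' goto d→16
  16='dcad' goto a→17
  17='dcada' goto c→18
  18='dcadac' goto ·  ←P3
  19='cac' goto a→20
  20='caca' goto b→21
  21='cacab' goto b→22
  22='cacabb' goto ·  ←P4
  23='aca' goto b→24
  24='acab' goto b→25
  25='acabb' goto d→26  ←P6
  26='acabbd' goto ·  ←P5

Failure links (BFS by depth):
  n1('a'): parent n0 fail=0; on 'a' 0 → fail=0;  out ∅∪∅=∅
  n9('c'): parent n0 fail=0; on 'c' 0 → fail=0;  out ∅∪∅=∅
  n13('d'): parent n0 fail=0; on 'd' 0 → fail=0;  out ∅∪∅=∅
  n2('aa'): parent n1 fail=0; on 'a' 0 → fail=1;  out ∅∪∅=∅
  n7('ac'): parent n1 fail=0; on 'c' 0 → fail=9;  out ∅∪∅=∅
  n10('ca'): parent n9 fail=0; on 'a' 0 → fail=1;  out ∅∪∅=∅
  n14('dc'): parent n13 fail=0; on 'c' 0 → fail=9;  out ∅∪∅=∅
  n3('aaa'): parent n2 fail=1; on 'a' 1 → fail=2;  out ∅∪∅=∅
  n8('acb'): parent n7 fail=9; on 'b' 9→0 → fail=0;  out {1}∪∅={1}
  n11('cab'): parent n10 fail=1; on 'b' 1→0 → fail=0;  out ∅∪∅=∅
  n15('dca'): parent n14 fail=9; on 'a' 9 → fail=10;  out ∅∪∅=∅
  n19('cac'): parent n10 fail=1; on 'c' 1 → fail=7;  out ∅∪∅=∅
  n23('aca'): parent n7 fail=9; on 'a' 9 → fail=10;  out ∅∪∅=∅
  n4('aaab'): parent n3 fail=2; on 'b' 2→1→0 → fail=0;  out ∅∪∅=∅
  n12('cabd'): parent n11 fail=0; on 'd' 0 → fail=13;  out {2}∪∅={2}
  n16('dcad'): parent n15 fail=10; on 'd' 10→1→0 → fail=13;  out ∅∪∅=∅
  n20('caca'): parent n19 fail=7; on 'a' 7 → fail=23;  out ∅∪∅=∅
  n24('acab'): parent n23 fail=10; on 'b' 10 → fail=11;  out ∅∪∅=∅
  n5('aaabd'): parent n4 fail=0; on 'd' 0 → fail=13;  out ∅∪∅=∅
  n17('dcada'): parent n16 fail=13; on 'a' 13→0 → fail=1;  out ∅∪∅=∅
  n21('cacab'): parent n20 fail=23; on 'b' 23 → fail=24;  out ∅∪∅=∅
  n25('acabb'): parent n24 fail=11; on 'b' 11→0 → fail=0;  out {6}∪∅={6}
  n6('aaabdc'): parent n5 fail=13; on 'c' 13 → fail=14;  out {0}∪∅={0}
  n18('dcadac'): parent n17 fail=1; on 'c' 1 → fail=7;  out {3}∪∅={3}
  n22('cacabb'): parent n21 fail=24; on 'b' 24 → fail=25;  out {4}∪{6}={4,6}
  n26('acabbd'): parent n25 fail=0; on 'd' 0 → fail=13;  out {5}∪∅={5}

Scan:
pos 0 'd': at 13
pos 1 'c': at 14
pos 2 'a': at 15
pos 3 'd': at 16
pos 4 'a': at 17
pos 5 'c': at 18  emit P3@[0:5]
pos 6 'd': at 13 (fail-walked)
pos 7 'd': at 13 (fail-walked)
pos 8 'c': at 14
pos 9 'd': at 13 (fail-walked)
pos 10 'b': at 0 (fail-walked)
pos 11 'b': at 0
pos 12 'c': at 9
pos 13 'd': at 13 (fail-walked)
pos 14 'a': at 1 (fail-walked)
pos 15 'c': at 7
pos 16 'a': at 23
pos 17 'b': at 24
pos 18 'b': at 25  emit P6@[14:18]
pos 19 'd': at 26  emit P5@[14:19]
pos 20 'a': at 1 (fail-walked)
pos 21 'd': at 13 (fail-walked)
pos 22 'c': at 14
pos 23 'a': at 15
pos 24 'd': at 16
pos 25 'a': at 17
pos 26 'c': at 18  emit P3@[21:26]
pos 27 'a': at 23 (fail-walked)
pos 28 'c': at 19 (fail-walked)
pos 29 'a': at 20
pos 30 'b': at 21
pos 31 'b': at 22  emit P4@[26:31],P6@[27:31]
pos 32 'd': at 26 (fail-walked)  emit P5@[27:32]

All matches (sorted): [[5,3],[18,6],[19,5],[26,3],[31,4],[31,6],[32,5]]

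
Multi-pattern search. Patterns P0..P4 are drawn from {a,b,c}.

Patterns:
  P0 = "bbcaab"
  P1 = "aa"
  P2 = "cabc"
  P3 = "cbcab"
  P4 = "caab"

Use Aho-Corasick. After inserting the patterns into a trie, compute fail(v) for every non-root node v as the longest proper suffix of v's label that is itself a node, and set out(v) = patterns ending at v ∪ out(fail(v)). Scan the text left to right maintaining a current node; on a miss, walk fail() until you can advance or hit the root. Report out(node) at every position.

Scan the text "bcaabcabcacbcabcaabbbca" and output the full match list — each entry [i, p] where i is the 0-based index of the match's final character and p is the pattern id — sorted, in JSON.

Build:
Trie (insert patterns):
  0='ε' goto a→7 b→1 c→9
  1='b' goto b→2
  2='bb' goto c→3
  3='bbc' goto a→4
  4='bbca' goto a→5
  5='bbcaa' goto b→6
  6='bbcaab' goto ·  ←P0
  7='a' goto a→8
  8='aa' goto ·  ←P1
  9='c' goto a→10 b→13
  10='ca' goto a→17 b→11
  11='cab' goto c→12
  12='cabc' goto ·  ←P2
  13='cb' goto c→14
  14='cbc' goto a→15
  15='cbca' goto b→16
  16='cbcab' goto ·  ←P3
  17='caa' goto b→18
  18='caab' goto ·  ←P4

BFS fail/out derivation:
  n1('b'): parent n0 fail=0; on 'b' 0 → fail=0;  out ∅∪∅=∅
  n7('a'): parent n0 fail=0; on 'a' 0 → fail=0;  out ∅∪∅=∅
  n9('c'): parent n0 fail=0; on 'c' 0 → fail=0;  out ∅∪∅=∅
  n2('bb'): parent n1 fail=0; on 'b' 0 → fail=1;  out ∅∪∅=∅
  n8('aa'): parent n7 fail=0; on 'a' 0 → fail=7;  out {1}∪∅={1}
  n10('ca'): parent n9 fail=0; on 'a' 0 → fail=7;  out ∅∪∅=∅
  n13('cb'): parent n9 fail=0; on 'b' 0 → fail=1;  out ∅∪∅=∅
  n3('bbc'): parent n2 fail=1; on 'c' 1→0 → fail=9;  out ∅∪∅=∅
  n11('cab'): parent n10 fail=7; on 'b' 7→0 → fail=1;  out ∅∪∅=∅
  n14('cbc'): parent n13 fail=1; on 'c' 1→0 → fail=9;  out ∅∪∅=∅
  n17('caa'): parent n10 fail=7; on 'a' 7 → fail=8;  out ∅∪{1}={1}
  n4('bbca'): parent n3 fail=9; on 'a' 9 → fail=10;  out ∅∪∅=∅
  n12('cabc'): parent n11 fail=1; on 'c' 1→0 → fail=9;  out {2}∪∅={2}
  n15('cbca'): parent n14 fail=9; on 'a' 9 → fail=10;  out ∅∪∅=∅
  n18('caab'): parent n17 fail=8; on 'b' 8→7→0 → fail=1;  out {4}∪∅={4}
  n5('bbcaa'): parent n4 fail=10; on 'a' 10 → fail=17;  out ∅∪{1}={1}
  n16('cbcab'): parent n15 fail=10; on 'b' 10 → fail=11;  out {3}∪∅={3}
  n6('bbcaab'): parent n5 fail=17; on 'b' 17 → fail=18;  out {0}∪{4}={0,4}

Text stream:
i=0 'b': node 0→1
i=1 'c': node 1→9 (fail-walked)
i=2 'a': node 9→10
i=3 'a': node 10→17  emit P1@[2:3]
i=4 'b': node 17→18  emit P4@[1:4]
i=5 'c': node 18→9 (fail-walked)
i=6 'a': node 9→10
i=7 'b': node 10→11
i=8 'c': node 11→12  emit P2@[5:8]
i=9 'a': node 12→10 (fail-walked)
i=10 'c': node 10→9 (fail-walked)
i=11 'b': node 9→13
i=12 'c': node 13→14
i=13 'a': node 14→15
i=14 'b': node 15→16  emit P3@[10:14]
i=15 'c': node 16→12 (fail-walked)  emit P2@[12:15]
i=16 'a': node 12→10 (fail-walked)
i=17 'a': node 10→17  emit P1@[16:17]
i=18 'b': node 17→18  emit P4@[15:18]
i=19 'b': node 18→2 (fail-walked)
i=20 'b': node 2→2 (fail-walked)
i=21 'c': node 2→3
i=22 'a': node 3→4

Result: [[3,1],[4,4],[8,2],[14,3],[15,2],[17,1],[18,4]]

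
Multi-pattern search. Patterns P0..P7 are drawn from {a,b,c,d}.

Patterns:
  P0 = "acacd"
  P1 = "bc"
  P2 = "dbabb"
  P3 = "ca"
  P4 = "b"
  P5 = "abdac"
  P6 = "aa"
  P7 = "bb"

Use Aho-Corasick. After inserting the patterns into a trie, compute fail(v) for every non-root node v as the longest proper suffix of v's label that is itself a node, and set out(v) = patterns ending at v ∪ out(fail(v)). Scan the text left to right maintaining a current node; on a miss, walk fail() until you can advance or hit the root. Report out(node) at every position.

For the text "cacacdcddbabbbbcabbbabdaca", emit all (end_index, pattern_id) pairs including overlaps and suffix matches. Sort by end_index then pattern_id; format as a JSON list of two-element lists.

Build automaton:
Trie nodes:
  n0 'ε': a→1 b→6 c→13 d→8
  n1 'a': a→19 b→15 c→2
  n2 'ac': a→3
  n3 'aca': c→4
  n4 'acac': d→5
  n5 'acacd': ·  [P0 ends]
  n6 'b': b→20 c→7  [P4 ends]
  n7 'bc': ·  [P1 ends]
  n8 'd': b→9
  n9 'db': a→10
  n10 'dba': b→11
  n11 'dbab': b→12
  n12 'dbabb': ·  [P2 ends]
  n13 'c': a→14
  n14 'ca': ·  [P3 ends]
  n15 'ab': d→16
  n16 'abd': a→17
  n17 'abda': c→18
  n18 'abdac': ·  [P5 ends]
  n19 'aa': ·  [P6 ends]
  n20 'bb': ·  [P7 ends]

BFS fail/out derivation:
  n1('a'): parent n0 fail=0; on 'a' 0 → fail=0;  out ∅∪∅=∅
  n6('b'): parent n0 fail=0; on 'b' 0 → fail=0;  out {4}∪∅={4}
  n8('d'): parent n0 fail=0; on 'd' 0 → fail=0;  out ∅∪∅=∅
  n13('c'): parent n0 fail=0; on 'c' 0 → fail=0;  out ∅∪∅=∅
  n2('ac'): parent n1 fail=0; on 'c' 0 → fail=13;  out ∅∪∅=∅
  n7('bc'): parent n6 fail=0; on 'c' 0 → fail=13;  out {1}∪∅={1}
  n9('db'): parent n8 fail=0; on 'b' 0 → fail=6;  out ∅∪{4}={4}
  n14('ca'): parent n13 fail=0; on 'a' 0 → fail=1;  out {3}∪∅={3}
  n15('ab'): parent n1 fail=0; on 'b' 0 → fail=6;  out ∅∪{4}={4}
  n19('aa'): parent n1 fail=0; on 'a' 0 → fail=1;  out {6}∪∅={6}
  n20('bb'): parent n6 fail=0; on 'b' 0 → fail=6;  out {7}∪{4}={4,7}
  n3('aca'): parent n2 fail=13; on 'a' 13 → fail=14;  out ∅∪{3}={3}
  n10('dba'): parent n9 fail=6; on 'a' 6→0 → fail=1;  out ∅∪∅=∅
  n16('abd'): parent n15 fail=6; on 'd' 6→0 → fail=8;  out ∅∪∅=∅
  n4('acac'): parent n3 fail=14; on 'c' 14→1 → fail=2;  out ∅∪∅=∅
  n11('dbab'): parent n10 fail=1; on 'b' 1 → fail=15;  out ∅∪{4}={4}
  n17('abda'): parent n16 fail=8; on 'a' 8→0 → fail=1;  out ∅∪∅=∅
  n5('acacd'): parent n4 fail=2; on 'd' 2→13→0 → fail=8;  out {0}∪∅={0}
  n12('dbabb'): parent n11 fail=15; on 'b' 15→6 → fail=20;  out {2}∪{4,7}={2,4,7}
  n18('abdac'): parent n17 fail=1; on 'c' 1 → fail=2;  out {5}∪∅={5}

Run:
i=0 'c': node 0→13
i=1 'a': node 13→14  emit P3@[0:1]
i=2 'c': node 14→2 (via fail)
i=3 'a': node 2→3  emit P3@[2:3]
i=4 'c': node 3→4
i=5 'd': node 4→5  emit P0@[1:5]
i=6 'c': node 5→13 (via fail)
i=7 'd': node 13→8 (via fail)
i=8 'd': node 8→8 (via fail)
i=9 'b': node 8→9  emit P4@[9:9]
i=10 'a': node 9→10
i=11 'b': node 10→11  emit P4@[11:11]
i=12 'b': node 11→12  emit P2@[8:12],P4@[12:12],P7@[11:12]
i=13 'b': node 12→20 (via fail)  emit P4@[13:13],P7@[12:13]
i=14 'b': node 20→20 (via fail)  emit P4@[14:14],P7@[13:14]
i=15 'c': node 20→7 (via fail)  emit P1@[14:15]
i=16 'a': node 7→14 (via fail)  emit P3@[15:16]
i=17 'b': node 14→15 (via fail)  emit P4@[17:17]
i=18 'b': node 15→20 (via fail)  emit P4@[18:18],P7@[17:18]
i=19 'b': node 20→20 (via fail)  emit P4@[19:19],P7@[18:19]
i=20 'a': node 20→1 (via fail)
i=21 'b': node 1→15  emit P4@[21:21]
i=22 'd': node 15→16
i=23 'a': node 16→17
i=24 'c': node 17→18  emit P5@[20:24]
i=25 'a': node 18→3 (via fail)  emit P3@[24:25]

Result: [[1,3],[3,3],[5,0],[9,4],[11,4],[12,2],[12,4],[12,7],[13,4],[13,7],[14,4],[14,7],[15,1],[16,3],[17,4],[18,4],[18,7],[19,4],[19,7],[21,4],[24,5],[25,3]]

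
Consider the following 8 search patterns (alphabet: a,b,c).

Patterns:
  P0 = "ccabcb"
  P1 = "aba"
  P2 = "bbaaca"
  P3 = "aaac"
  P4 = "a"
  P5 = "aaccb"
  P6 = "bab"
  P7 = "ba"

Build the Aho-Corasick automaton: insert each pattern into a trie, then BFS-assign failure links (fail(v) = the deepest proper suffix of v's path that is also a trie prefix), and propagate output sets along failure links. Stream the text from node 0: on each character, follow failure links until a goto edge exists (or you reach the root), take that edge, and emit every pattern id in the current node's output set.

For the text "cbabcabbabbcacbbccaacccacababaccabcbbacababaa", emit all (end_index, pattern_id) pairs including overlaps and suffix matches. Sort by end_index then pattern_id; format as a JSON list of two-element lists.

Build:
Trie (insert patterns):
  0='ε' goto a→7 b→10 c→1
  1='c' goto c→2
  2='cc' goto a→3
  3='cca' goto b→4
  4='ccab' goto c→5
  5='ccabc' goto b→6
  6='ccabcb' goto ·  ←P0
  7='a' goto a→16 b→8  ←P4
  8='ab' goto a→9
  9='aba' goto ·  ←P1
  10='b' goto a→22 b→11
  11='bb' goto a→12
  12='bba' goto a→13
  13='bbaa' goto c→14
  14='bbaac' goto a→15
  15='bbaaca' goto ·  ←P2
  16='aa' goto a→17 c→19
  17='aaa' goto c→18
  18='aaac' goto ·  ←P3
  19='aac' goto c→20
  20='aacc' goto b→21
  21='aaccb' goto ·  ←P5
  22='ba' goto b→23  ←P7
  23='bab' goto ·  ←P6

BFS fail/out derivation:
  fail(1) 'c': from fail(0)=0 chase 'c': 0 ⇒ 0;  out=∅∪out(0)=∅
  fail(7) 'a': from fail(0)=0 chase 'a': 0 ⇒ 0;  out={4}∪out(0)={4}
  fail(10) 'b': from fail(0)=0 chase 'b': 0 ⇒ 0;  out=∅∪out(0)=∅
  fail(2) 'cc': from fail(1)=0 chase 'c': 0 ⇒ 1;  out=∅∪out(1)=∅
  fail(8) 'ab': from fail(7)=0 chase 'b': 0 ⇒ 10;  out=∅∪out(10)=∅
  fail(11) 'bb': from fail(10)=0 chase 'b': 0 ⇒ 10;  out=∅∪out(10)=∅
  fail(16) 'aa': from fail(7)=0 chase 'a': 0 ⇒ 7;  out=∅∪out(7)={4}
  fail(22) 'ba': from fail(10)=0 chase 'a': 0 ⇒ 7;  out={7}∪out(7)={4,7}
  fail(3) 'cca': from fail(2)=1 chase 'a': 1→0 ⇒ 7;  out=∅∪out(7)={4}
  fail(9) 'aba': from fail(8)=10 chase 'a': 10 ⇒ 22;  out={1}∪out(22)={1,4,7}
  fail(12) 'bba': from fail(11)=10 chase 'a': 10 ⇒ 22;  out=∅∪out(22)={4,7}
  fail(17) 'aaa': from fail(16)=7 chase 'a': 7 ⇒ 16;  out=∅∪out(16)={4}
  fail(19) 'aac': from fail(16)=7 chase 'c': 7→0 ⇒ 1;  out=∅∪out(1)=∅
  fail(23) 'bab': from fail(22)=7 chase 'b': 7 ⇒ 8;  out={6}∪out(8)={6}
  fail(4) 'ccab': from fail(3)=7 chase 'b': 7 ⇒ 8;  out=∅∪out(8)=∅
  fail(13) 'bbaa': from fail(12)=22 chase 'a': 22→7 ⇒ 16;  out=∅∪out(16)={4}
  fail(18) 'aaac': from fail(17)=16 chase 'c': 16 ⇒ 19;  out={3}∪out(19)={3}
  fail(20) 'aacc': from fail(19)=1 chase 'c': 1 ⇒ 2;  out=∅∪out(2)=∅
  fail(5) 'ccabc': from fail(4)=8 chase 'c': 8→10→0 ⇒ 1;  out=∅∪out(1)=∅
  fail(14) 'bbaac': from fail(13)=16 chase 'c': 16 ⇒ 19;  out=∅∪out(19)=∅
  fail(21) 'aaccb': from fail(20)=2 chase 'b': 2→1→0 ⇒ 10;  out={5}∪out(10)={5}
  fail(6) 'ccabcb': from fail(5)=1 chase 'b': 1→0 ⇒ 10;  out={0}∪out(10)={0}
  fail(15) 'bbaaca': from fail(14)=19 chase 'a': 19→1→0 ⇒ 7;  out={2}∪out(7)={2,4}

Run:
pos 0 'c': at 1
pos 1 'b': at 10 (fail-walked)
pos 2 'a': at 22  → match P4@[2:2],P7@[1:2]
pos 3 'b': at 23  → match P6@[1:3]
pos 4 'c': at 1 (fail-walked)
pos 5 'a': at 7 (fail-walked)  → match P4@[5:5]
pos 6 'b': at 8
pos 7 'b': at 11 (fail-walked)
pos 8 'a': at 12  → match P4@[8:8],P7@[7:8]
pos 9 'b': at 23 (fail-walked)  → match P6@[7:9]
pos 10 'b': at 11 (fail-walked)
pos 11 'c': at 1 (fail-walked)
pos 12 'a': at 7 (fail-walked)  → match P4@[12:12]
pos 13 'c': at 1 (fail-walked)
pos 14 'b': at 10 (fail-walked)
pos 15 'b': at 11
pos 16 'c': at 1 (fail-walked)
pos 17 'c': at 2
pos 18 'a': at 3  → match P4@[18:18]
pos 19 'a': at 16 (fail-walked)  → match P4@[19:19]
pos 20 'c': at 19
pos 21 'c': at 20
pos 22 'c': at 2 (fail-walked)
pos 23 'a': at 3  → match P4@[23:23]
pos 24 'c': at 1 (fail-walked)
pos 25 'a': at 7 (fail-walked)  → match P4@[25:25]
pos 26 'b': at 8
pos 27 'a': at 9  → match P1@[25:27],P4@[27:27],P7@[26:27]
pos 28 'b': at 23 (fail-walked)  → match P6@[26:28]
pos 29 'a': at 9 (fail-walked)  → match P1@[27:29],P4@[29:29],P7@[28:29]
pos 30 'c': at 1 (fail-walked)
pos 31 'c': at 2
pos 32 'a': at 3  → match P4@[32:32]
pos 33 'b': at 4
pos 34 'c': at 5
pos 35 'b': at 6  → match P0@[30:35]
pos 36 'b': at 11 (fail-walked)
pos 37 'a': at 12  → match P4@[37:37],P7@[36:37]
pos 38 'c': at 1 (fail-walked)
pos 39 'a': at 7 (fail-walked)  → match P4@[39:39]
pos 40 'b': at 8
pos 41 'a': at 9  → match P1@[39:41],P4@[41:41],P7@[40:41]
pos 42 'b': at 23 (fail-walked)  → match P6@[40:42]
pos 43 'a': at 9 (fail-walked)  → match P1@[41:43],P4@[43:43],P7@[42:43]
pos 44 'a': at 16 (fail-walked)  → match P4@[44:44]

Result: [[2,4],[2,7],[3,6],[5,4],[8,4],[8,7],[9,6],[12,4],[18,4],[19,4],[23,4],[25,4],[27,1],[27,4],[27,7],[28,6],[29,1],[29,4],[29,7],[32,4],[35,0],[37,4],[37,7],[39,4],[41,1],[41,4],[41,7],[42,6],[43,1],[43,4],[43,7],[44,4]]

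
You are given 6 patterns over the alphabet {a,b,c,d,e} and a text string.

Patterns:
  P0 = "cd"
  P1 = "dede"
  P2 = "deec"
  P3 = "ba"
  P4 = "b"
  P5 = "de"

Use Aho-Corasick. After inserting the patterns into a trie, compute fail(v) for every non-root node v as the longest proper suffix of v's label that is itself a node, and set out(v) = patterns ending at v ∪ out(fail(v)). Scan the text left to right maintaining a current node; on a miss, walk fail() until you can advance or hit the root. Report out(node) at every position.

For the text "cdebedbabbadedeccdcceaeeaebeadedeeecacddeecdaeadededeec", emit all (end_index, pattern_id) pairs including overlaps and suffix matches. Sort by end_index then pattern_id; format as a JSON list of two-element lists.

Build automaton:
Trie (insert patterns):
  0='ε' goto b→9 c→1 d→3
  1='c' goto d→2
  2='cd' goto ·  ←P0
  3='d' goto e→4
  4='de' goto d→5 e→7  ←P5
  5='ded' goto e→6
  6='dede' goto ·  ←P1
  7='dee' goto c→8
  8='deec' goto ·  ←P2
  9='b' goto a→10  ←P4
  10='ba' goto ·  ←P3

BFS fail/out derivation:
  fail(1) 'c': from fail(0)=0 chase 'c': 0 ⇒ 0;  out=∅∪out(0)=∅
  fail(3) 'd': from fail(0)=0 chase 'd': 0 ⇒ 0;  out=∅∪out(0)=∅
  fail(9) 'b': from fail(0)=0 chase 'b': 0 ⇒ 0;  out={4}∪out(0)={4}
  fail(2) 'cd': from fail(1)=0 chase 'd': 0 ⇒ 3;  out={0}∪out(3)={0}
  fail(4) 'de': from fail(3)=0 chase 'e': 0 ⇒ 0;  out={5}∪out(0)={5}
  fail(10) 'ba': from fail(9)=0 chase 'a': 0 ⇒ 0;  out={3}∪out(0)={3}
  fail(5) 'ded': from fail(4)=0 chase 'd': 0 ⇒ 3;  out=∅∪out(3)=∅
  fail(7) 'dee': from fail(4)=0 chase 'e': 0 ⇒ 0;  out=∅∪out(0)=∅
  fail(6) 'dede': from fail(5)=3 chase 'e': 3 ⇒ 4;  out={1}∪out(4)={1,5}
  fail(8) 'deec': from fail(7)=0 chase 'c': 0 ⇒ 1;  out={2}∪out(1)={2}

Run:
i=0 'c': node 0→1
i=1 'd': node 1→2  → match P0@[0:1]
i=2 'e': node 2→4 (fail-walked)  → match P5@[1:2]
i=3 'b': node 4→9 (fail-walked)  → match P4@[3:3]
i=4 'e': node 9→0 (fail-walked)
i=5 'd': node 0→3
i=6 'b': node 3→9 (fail-walked)  → match P4@[6:6]
i=7 'a': node 9→10  → match P3@[6:7]
i=8 'b': node 10→9 (fail-walked)  → match P4@[8:8]
i=9 'b': node 9→9 (fail-walked)  → match P4@[9:9]
i=10 'a': node 9→10  → match P3@[9:10]
i=11 'd': node 10→3 (fail-walked)
i=12 'e': node 3→4  → match P5@[11:12]
i=13 'd': node 4→5
i=14 'e': node 5→6  → match P1@[11:14],P5@[13:14]
i=15 'c': node 6→1 (fail-walked)
i=16 'c': node 1→1 (fail-walked)
i=17 'd': node 1→2  → match P0@[16:17]
i=18 'c': node 2→1 (fail-walked)
i=19 'c': node 1→1 (fail-walked)
i=20 'e': node 1→0 (fail-walked)
i=21 'a': node 0→0
i=22 'e': node 0→0
i=23 'e': node 0→0
i=24 'a': node 0→0
i=25 'e': node 0→0
i=26 'b': node 0→9  → match P4@[26:26]
i=27 'e': node 9→0 (fail-walked)
i=28 'a': node 0→0
i=29 'd': node 0→3
i=30 'e': node 3→4  → match P5@[29:30]
i=31 'd': node 4→5
i=32 'e': node 5→6  → match P1@[29:32],P5@[31:32]
i=33 'e': node 6→7 (fail-walked)
i=34 'e': node 7→0 (fail-walked)
i=35 'c': node 0→1
i=36 'a': node 1→0 (fail-walked)
i=37 'c': node 0→1
i=38 'd': node 1→2  → match P0@[37:38]
i=39 'd': node 2→3 (fail-walked)
i=40 'e': node 3→4  → match P5@[39:40]
i=41 'e': node 4→7
i=42 'c': node 7→8  → match P2@[39:42]
i=43 'd': node 8→2 (fail-walked)  → match P0@[42:43]
i=44 'a': node 2→0 (fail-walked)
i=45 'e': node 0→0
i=46 'a': node 0→0
i=47 'd': node 0→3
i=48 'e': node 3→4  → match P5@[47:48]
i=49 'd': node 4→5
i=50 'e': node 5→6  → match P1@[47:50],P5@[49:50]
i=51 'd': node 6→5 (fail-walked)
i=52 'e': node 5→6  → match P1@[49:52],P5@[51:52]
i=53 'e': node 6→7 (fail-walked)
i=54 'c': node 7→8  → match P2@[51:54]

All matches (sorted): [[1,0],[2,5],[3,4],[6,4],[7,3],[8,4],[9,4],[10,3],[12,5],[14,1],[14,5],[17,0],[26,4],[30,5],[32,1],[32,5],[38,0],[40,5],[42,2],[43,0],[48,5],[50,1],[50,5],[52,1],[52,5],[54,2]]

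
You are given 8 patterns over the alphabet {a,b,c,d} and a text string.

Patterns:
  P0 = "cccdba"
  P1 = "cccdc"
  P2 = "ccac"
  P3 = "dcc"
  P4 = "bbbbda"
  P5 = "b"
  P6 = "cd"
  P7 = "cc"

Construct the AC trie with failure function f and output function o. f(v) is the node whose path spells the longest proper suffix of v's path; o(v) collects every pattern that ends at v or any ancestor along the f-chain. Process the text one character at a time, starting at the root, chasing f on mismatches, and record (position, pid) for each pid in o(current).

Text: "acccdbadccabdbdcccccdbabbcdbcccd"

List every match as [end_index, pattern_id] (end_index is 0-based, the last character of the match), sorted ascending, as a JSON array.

Construct AC machine:
Trie nodes:
  0='ε' goto b→13 c→1 d→10
  1='c' goto c→2 d→19
  2='cc' goto a→8 c→3  ←P7
  3='ccc' goto d→4
  4='cccd' goto b→5 c→7
  5='cccdb' goto a→6
  6='cccdba' goto ·  ←P0
  7='cccdc' goto ·  ←P1
  8='cca' goto c→9
  9='ccac' goto ·  ←P2
  10='d' goto c→11
  11='dc' goto c→12
  12='dcc' goto ·  ←P3
  13='b' goto b→14  ←P5
  14='bb' goto b→15
  15='bbb' goto b→16
  16='bbbb' goto d→17
  17='bbbbd' goto a→18
  18='bbbbda' goto ·  ←P4
  19='cd' goto ·  ←P6

BFS fail/out derivation:
  n1('c'): parent n0 fail=0; on 'c' 0 → fail=0;  out ∅∪∅=∅
  n10('d'): parent n0 fail=0; on 'd' 0 → fail=0;  out ∅∪∅=∅
  n13('b'): parent n0 fail=0; on 'b' 0 → fail=0;  out {5}∪∅={5}
  n2('cc'): parent n1 fail=0; on 'c' 0 → fail=1;  out {7}∪∅={7}
  n11('dc'): parent n10 fail=0; on 'c' 0 → fail=1;  out ∅∪∅=∅
  n14('bb'): parent n13 fail=0; on 'b' 0 → fail=13;  out ∅∪{5}={5}
  n19('cd'): parent n1 fail=0; on 'd' 0 → fail=10;  out {6}∪∅={6}
  n3('ccc'): parent n2 fail=1; on 'c' 1 → fail=2;  out ∅∪{7}={7}
  n8('cca'): parent n2 fail=1; on 'a' 1→0 → fail=0;  out ∅∪∅=∅
  n12('dcc'): parent n11 fail=1; on 'c' 1 → fail=2;  out {3}∪{7}={3,7}
  n15('bbb'): parent n14 fail=13; on 'b' 13 → fail=14;  out ∅∪{5}={5}
  n4('cccd'): parent n3 fail=2; on 'd' 2→1 → fail=19;  out ∅∪{6}={6}
  n9('ccac'): parent n8 fail=0; on 'c' 0 → fail=1;  out {2}∪∅={2}
  n16('bbbb'): parent n15 fail=14; on 'b' 14 → fail=15;  out ∅∪{5}={5}
  n5('cccdb'): parent n4 fail=19; on 'b' 19→10→0 → fail=13;  out ∅∪{5}={5}
  n7('cccdc'): parent n4 fail=19; on 'c' 19→10 → fail=11;  out {1}∪∅={1}
  n17('bbbbd'): parent n16 fail=15; on 'd' 15→14→13→0 → fail=10;  out ∅∪∅=∅
  n6('cccdba'): parent n5 fail=13; on 'a' 13→0 → fail=0;  out {0}∪∅={0}
  n18('bbbbda'): parent n17 fail=10; on 'a' 10→0 → fail=0;  out {4}∪∅={4}

Run:
[0] read 'a'  n0⇒n0
[1] read 'c'  n0⇒n1
[2] read 'c'  n1⇒n2  emit P7@[1:2]
[3] read 'c'  n2⇒n3  emit P7@[2:3]
[4] read 'd'  n3⇒n4  emit P6@[3:4]
[5] read 'b'  n4⇒n5  emit P5@[5:5]
[6] read 'a'  n5⇒n6  emit P0@[1:6]
[7] read 'd'  n6⇒n10 (fail-walked)
[8] read 'c'  n10⇒n11
[9] read 'c'  n11⇒n12  emit P3@[7:9],P7@[8:9]
[10] read 'a'  n12⇒n8 (fail-walked)
[11] read 'b'  n8⇒n13 (fail-walked)  emit P5@[11:11]
[12] read 'd'  n13⇒n10 (fail-walked)
[13] read 'b'  n10⇒n13 (fail-walked)  emit P5@[13:13]
[14] read 'd'  n13⇒n10 (fail-walked)
[15] read 'c'  n10⇒n11
[16] read 'c'  n11⇒n12  emit P3@[14:16],P7@[15:16]
[17] read 'c'  n12⇒n3 (fail-walked)  emit P7@[16:17]
[18] read 'c'  n3⇒n3 (fail-walked)  emit P7@[17:18]
[19] read 'c'  n3⇒n3 (fail-walked)  emit P7@[18:19]
[20] read 'd'  n3⇒n4  emit P6@[19:20]
[21] read 'b'  n4⇒n5  emit P5@[21:21]
[22] read 'a'  n5⇒n6  emit P0@[17:22]
[23] read 'b'  n6⇒n13 (fail-walked)  emit P5@[23:23]
[24] read 'b'  n13⇒n14  emit P5@[24:24]
[25] read 'c'  n14⇒n1 (fail-walked)
[26] read 'd'  n1⇒n19  emit P6@[25:26]
[27] read 'b'  n19⇒n13 (fail-walked)  emit P5@[27:27]
[28] read 'c'  n13⇒n1 (fail-walked)
[29] read 'c'  n1⇒n2  emit P7@[28:29]
[30] read 'c'  n2⇒n3  emit P7@[29:30]
[31] read 'd'  n3⇒n4  emit P6@[30:31]

Result: [[2,7],[3,7],[4,6],[5,5],[6,0],[9,3],[9,7],[11,5],[13,5],[16,3],[16,7],[17,7],[18,7],[19,7],[20,6],[21,5],[22,0],[23,5],[24,5],[26,6],[27,5],[29,7],[30,7],[31,6]]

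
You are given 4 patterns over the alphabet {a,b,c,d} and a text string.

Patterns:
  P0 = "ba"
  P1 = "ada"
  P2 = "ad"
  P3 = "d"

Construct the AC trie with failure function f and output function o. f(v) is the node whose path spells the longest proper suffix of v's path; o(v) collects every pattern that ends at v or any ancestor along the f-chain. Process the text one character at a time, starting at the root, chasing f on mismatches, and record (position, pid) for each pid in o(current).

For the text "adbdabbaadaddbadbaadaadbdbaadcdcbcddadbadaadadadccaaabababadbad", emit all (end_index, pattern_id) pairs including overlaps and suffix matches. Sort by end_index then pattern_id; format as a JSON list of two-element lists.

Build:
Trie nodes:
  0='ε' goto a→3 b→1 d→6
  1='b' goto a→2
  2='ba' goto ·  ←P0
  3='a' goto d→4
  4='ad' goto a→5  ←P2
  5='ada' goto ·  ←P1
  6='d' goto ·  ←P3

Failure links (BFS by depth):
  fail(1) 'b': from fail(0)=0 chase 'b': 0 ⇒ 0;  out=∅∪out(0)=∅
  fail(3) 'a': from fail(0)=0 chase 'a': 0 ⇒ 0;  out=∅∪out(0)=∅
  fail(6) 'd': from fail(0)=0 chase 'd': 0 ⇒ 0;  out={3}∪out(0)={3}
  fail(2) 'ba': from fail(1)=0 chase 'a': 0 ⇒ 3;  out={0}∪out(3)={0}
  fail(4) 'ad': from fail(3)=0 chase 'd': 0 ⇒ 6;  out={2}∪out(6)={2,3}
  fail(5) 'ada': from fail(4)=6 chase 'a': 6→0 ⇒ 3;  out={1}∪out(3)={1}

Text stream:
[0] read 'a'  n0⇒n3
[1] read 'd'  n3⇒n4  ** P2@[0:1],P3@[1:1]
[2] read 'b'  n4⇒n1 ·f
[3] read 'd'  n1⇒n6 ·f  ** P3@[3:3]
[4] read 'a'  n6⇒n3 ·f
[5] read 'b'  n3⇒n1 ·f
[6] read 'b'  n1⇒n1 ·f
[7] read 'a'  n1⇒n2  ** P0@[6:7]
[8] read 'a'  n2⇒n3 ·f
[9] read 'd'  n3⇒n4  ** P2@[8:9],P3@[9:9]
[10] read 'a'  n4⇒n5  ** P1@[8:10]
[11] read 'd'  n5⇒n4 ·f  ** P2@[10:11],P3@[11:11]
[12] read 'd'  n4⇒n6 ·f  ** P3@[12:12]
[13] read 'b'  n6⇒n1 ·f
[14] read 'a'  n1⇒n2  ** P0@[13:14]
[15] read 'd'  n2⇒n4 ·f  ** P2@[14:15],P3@[15:15]
[16] read 'b'  n4⇒n1 ·f
[17] read 'a'  n1⇒n2  ** P0@[16:17]
[18] read 'a'  n2⇒n3 ·f
[19] read 'd'  n3⇒n4  ** P2@[18:19],P3@[19:19]
[20] read 'a'  n4⇒n5  ** P1@[18:20]
[21] read 'a'  n5⇒n3 ·f
[22] read 'd'  n3⇒n4  ** P2@[21:22],P3@[22:22]
[23] read 'b'  n4⇒n1 ·f
[24] read 'd'  n1⇒n6 ·f  ** P3@[24:24]
[25] read 'b'  n6⇒n1 ·f
[26] read 'a'  n1⇒n2  ** P0@[25:26]
[27] read 'a'  n2⇒n3 ·f
[28] read 'd'  n3⇒n4  ** P2@[27:28],P3@[28:28]
[29] read 'c'  n4⇒n0 ·f
[30] read 'd'  n0⇒n6  ** P3@[30:30]
[31] read 'c'  n6⇒n0 ·f
[32] read 'b'  n0⇒n1
[33] read 'c'  n1⇒n0 ·f
[34] read 'd'  n0⇒n6  ** P3@[34:34]
[35] read 'd'  n6⇒n6 ·f  ** P3@[35:35]
[36] read 'a'  n6⇒n3 ·f
[37] read 'd'  n3⇒n4  ** P2@[36:37],P3@[37:37]
[38] read 'b'  n4⇒n1 ·f
[39] read 'a'  n1⇒n2  ** P0@[38:39]
[40] read 'd'  n2⇒n4 ·f  ** P2@[39:40],P3@[40:40]
[41] read 'a'  n4⇒n5  ** P1@[39:41]
[42] read 'a'  n5⇒n3 ·f
[43] read 'd'  n3⇒n4  ** P2@[42:43],P3@[43:43]
[44] read 'a'  n4⇒n5  ** P1@[42:44]
[45] read 'd'  n5⇒n4 ·f  ** P2@[44:45],P3@[45:45]
[46] read 'a'  n4⇒n5  ** P1@[44:46]
[47] read 'd'  n5⇒n4 ·f  ** P2@[46:47],P3@[47:47]
[48] read 'c'  n4⇒n0 ·f
[49] read 'c'  n0⇒n0
[50] read 'a'  n0⇒n3
[51] read 'a'  n3⇒n3 ·f
[52] read 'a'  n3⇒n3 ·f
[53] read 'b'  n3⇒n1 ·f
[54] read 'a'  n1⇒n2  ** P0@[53:54]
[55] read 'b'  n2⇒n1 ·f
[56] read 'a'  n1⇒n2  ** P0@[55:56]
[57] read 'b'  n2⇒n1 ·f
[58] read 'a'  n1⇒n2  ** P0@[57:58]
[59] read 'd'  n2⇒n4 ·f  ** P2@[58:59],P3@[59:59]
[60] read 'b'  n4⇒n1 ·f
[61] read 'a'  n1⇒n2  ** P0@[60:61]
[62] read 'd'  n2⇒n4 ·f  ** P2@[61:62],P3@[62:62]

Matches: [[1,2],[1,3],[3,3],[7,0],[9,2],[9,3],[10,1],[11,2],[11,3],[12,3],[14,0],[15,2],[15,3],[17,0],[19,2],[19,3],[20,1],[22,2],[22,3],[24,3],[26,0],[28,2],[28,3],[30,3],[34,3],[35,3],[37,2],[37,3],[39,0],[40,2],[40,3],[41,1],[43,2],[43,3],[44,1],[45,2],[45,3],[46,1],[47,2],[47,3],[54,0],[56,0],[58,0],[59,2],[59,3],[61,0],[62,2],[62,3]]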